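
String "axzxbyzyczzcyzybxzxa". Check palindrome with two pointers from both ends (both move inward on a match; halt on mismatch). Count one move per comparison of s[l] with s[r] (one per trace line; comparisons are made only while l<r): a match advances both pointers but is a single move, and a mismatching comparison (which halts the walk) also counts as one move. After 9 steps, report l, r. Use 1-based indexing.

l=1 r=20: 'a'=='a', l++,r--
l=2 r=19: 'x'=='x', l++,r--
l=3 r=18: 'z'=='z', l++,r--
l=4 r=17: 'x'=='x', l++,r--
l=5 r=16: 'b'=='b', l++,r--
l=6 r=15: 'y'=='y', l++,r--
l=7 r=14: 'z'=='z', l++,r--
l=8 r=13: 'y'=='y', l++,r--
l=9 r=12: 'c'=='c', l++,r--

l=10, r=11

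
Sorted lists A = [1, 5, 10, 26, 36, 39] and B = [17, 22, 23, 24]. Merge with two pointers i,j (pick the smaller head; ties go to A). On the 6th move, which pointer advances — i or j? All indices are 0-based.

i=0 j=0: A[i]=1<=B[j]=17 take 1, i++
i=1 j=0: A[i]=5<=B[j]=17 take 5, i++
i=2 j=0: A[i]=10<=B[j]=17 take 10, i++
i=3 j=0: A[i]=26>B[j]=17 take 17, j++
i=3 j=1: A[i]=26>B[j]=22 take 22, j++
i=3 j=2: A[i]=26>B[j]=23 take 23, j++

j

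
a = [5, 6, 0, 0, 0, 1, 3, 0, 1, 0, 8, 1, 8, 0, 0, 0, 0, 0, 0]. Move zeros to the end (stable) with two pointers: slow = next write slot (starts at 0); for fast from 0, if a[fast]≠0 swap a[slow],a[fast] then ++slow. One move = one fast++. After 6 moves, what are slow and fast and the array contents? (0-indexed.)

slow=3, fast=6, a=[5, 6, 1, 0, 0, 0, 3, 0, 1, 0, 8, 1, 8, 0, 0, 0, 0, 0, 0]

slow=0 fast=0: a[fast]=5≠0 swap→a[0]=5, slow++,fast++
slow=1 fast=1: a[fast]=6≠0 swap→a[1]=6, slow++,fast++
slow=2 fast=2: a[fast]=0, fast++
slow=2 fast=3: a[fast]=0, fast++
slow=2 fast=4: a[fast]=0, fast++
slow=2 fast=5: a[fast]=1≠0 swap→a[2]=1, slow++,fast++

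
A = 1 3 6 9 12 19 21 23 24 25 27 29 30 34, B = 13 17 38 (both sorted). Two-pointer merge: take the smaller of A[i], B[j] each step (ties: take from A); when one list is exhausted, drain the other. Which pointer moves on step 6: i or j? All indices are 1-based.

i=1 j=1: A[i]=1<=B[j]=13 take 1, i++
i=2 j=1: A[i]=3<=B[j]=13 take 3, i++
i=3 j=1: A[i]=6<=B[j]=13 take 6, i++
i=4 j=1: A[i]=9<=B[j]=13 take 9, i++
i=5 j=1: A[i]=12<=B[j]=13 take 12, i++
i=6 j=1: A[i]=19>B[j]=13 take 13, j++

j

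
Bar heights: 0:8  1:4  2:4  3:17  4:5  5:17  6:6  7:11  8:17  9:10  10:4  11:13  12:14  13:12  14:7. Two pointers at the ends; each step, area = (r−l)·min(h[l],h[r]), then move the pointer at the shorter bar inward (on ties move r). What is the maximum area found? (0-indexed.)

max area = 126

[0,14] min(8,7)*14=98 best=98 * → r--
[0,13] min(8,12)*13=104 best=104 * → l++
[1,13] min(4,12)*12=48 best=104 → l++
[2,13] min(4,12)*11=44 best=104 → l++
[3,13] min(17,12)*10=120 best=120 * → r--
[3,12] min(17,14)*9=126 best=126 * → r--
[3,11] min(17,13)*8=104 best=126 → r--
[3,10] min(17,4)*7=28 best=126 → r--
[3,9] min(17,10)*6=60 best=126 → r--
[3,8] min(17,17)*5=85 best=126 → r--
[3,7] min(17,11)*4=44 best=126 → r--
[3,6] min(17,6)*3=18 best=126 → r--
[3,5] min(17,17)*2=34 best=126 → r--
[3,4] min(17,5)*1=5 best=126 → r--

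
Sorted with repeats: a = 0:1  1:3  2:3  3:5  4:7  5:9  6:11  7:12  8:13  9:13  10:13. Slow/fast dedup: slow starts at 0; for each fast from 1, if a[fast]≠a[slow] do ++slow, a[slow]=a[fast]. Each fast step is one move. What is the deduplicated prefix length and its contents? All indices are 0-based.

(s=0,f=1) a[fast]=3≠a[slow]=1 write a[1]=3 → slow++,fast++
(s=1,f=2) a[fast]=3=a[slow] dup → fast++
(s=1,f=3) a[fast]=5≠a[slow]=3 write a[2]=5 → slow++,fast++
(s=2,f=4) a[fast]=7≠a[slow]=5 write a[3]=7 → slow++,fast++
(s=3,f=5) a[fast]=9≠a[slow]=7 write a[4]=9 → slow++,fast++
(s=4,f=6) a[fast]=11≠a[slow]=9 write a[5]=11 → slow++,fast++
(s=5,f=7) a[fast]=12≠a[slow]=11 write a[6]=12 → slow++,fast++
(s=6,f=8) a[fast]=13≠a[slow]=12 write a[7]=13 → slow++,fast++
(s=7,f=9) a[fast]=13=a[slow] dup → fast++
(s=7,f=10) a[fast]=13=a[slow] dup → fast++

length 8; prefix = [1, 3, 5, 7, 9, 11, 12, 13]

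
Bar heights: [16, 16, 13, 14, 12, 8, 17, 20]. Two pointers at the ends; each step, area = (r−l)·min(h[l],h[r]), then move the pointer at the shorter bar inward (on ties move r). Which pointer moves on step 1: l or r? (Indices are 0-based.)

l

l=0 r=7: min(16,20)*7=112 best=112 *, l++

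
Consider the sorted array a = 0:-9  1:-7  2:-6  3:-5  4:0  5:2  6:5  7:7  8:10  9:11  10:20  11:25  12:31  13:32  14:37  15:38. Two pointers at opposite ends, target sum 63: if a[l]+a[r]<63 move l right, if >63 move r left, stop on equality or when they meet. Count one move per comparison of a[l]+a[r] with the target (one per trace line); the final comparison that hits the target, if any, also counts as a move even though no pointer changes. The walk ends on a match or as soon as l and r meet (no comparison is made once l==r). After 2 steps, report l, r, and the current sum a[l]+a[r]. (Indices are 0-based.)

l=0 r=15: -9+38=29 <63, l++
l=1 r=15: -7+38=31 <63, l++

l=2, r=15, sum=32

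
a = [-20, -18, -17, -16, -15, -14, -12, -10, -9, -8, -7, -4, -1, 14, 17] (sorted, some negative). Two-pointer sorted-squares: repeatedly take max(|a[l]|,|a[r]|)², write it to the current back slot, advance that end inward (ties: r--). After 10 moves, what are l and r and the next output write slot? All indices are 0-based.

l=0 r=14: |-20|>|17| out[14]=400, l++
l=1 r=14: |-18|>|17| out[13]=324, l++
l=2 r=14: |-17|<=|17| out[12]=289, r--
l=2 r=13: |-17|>|14| out[11]=289, l++
l=3 r=13: |-16|>|14| out[10]=256, l++
l=4 r=13: |-15|>|14| out[9]=225, l++
l=5 r=13: |-14|<=|14| out[8]=196, r--
l=5 r=12: |-14|>|-1| out[7]=196, l++
l=6 r=12: |-12|>|-1| out[6]=144, l++
l=7 r=12: |-10|>|-1| out[5]=100, l++

l=8, r=12, next write slot=4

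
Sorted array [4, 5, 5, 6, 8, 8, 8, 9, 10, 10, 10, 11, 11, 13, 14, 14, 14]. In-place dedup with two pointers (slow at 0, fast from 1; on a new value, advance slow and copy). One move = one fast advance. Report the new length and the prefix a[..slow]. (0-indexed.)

(s=0,f=1) a[fast]=5≠a[slow]=4 write a[1]=5 → slow++,fast++
(s=1,f=2) a[fast]=5=a[slow] dup → fast++
(s=1,f=3) a[fast]=6≠a[slow]=5 write a[2]=6 → slow++,fast++
(s=2,f=4) a[fast]=8≠a[slow]=6 write a[3]=8 → slow++,fast++
(s=3,f=5) a[fast]=8=a[slow] dup → fast++
(s=3,f=6) a[fast]=8=a[slow] dup → fast++
(s=3,f=7) a[fast]=9≠a[slow]=8 write a[4]=9 → slow++,fast++
(s=4,f=8) a[fast]=10≠a[slow]=9 write a[5]=10 → slow++,fast++
(s=5,f=9) a[fast]=10=a[slow] dup → fast++
(s=5,f=10) a[fast]=10=a[slow] dup → fast++
(s=5,f=11) a[fast]=11≠a[slow]=10 write a[6]=11 → slow++,fast++
(s=6,f=12) a[fast]=11=a[slow] dup → fast++
(s=6,f=13) a[fast]=13≠a[slow]=11 write a[7]=13 → slow++,fast++
(s=7,f=14) a[fast]=14≠a[slow]=13 write a[8]=14 → slow++,fast++
(s=8,f=15) a[fast]=14=a[slow] dup → fast++
(s=8,f=16) a[fast]=14=a[slow] dup → fast++

length 9; prefix = [4, 5, 6, 8, 9, 10, 11, 13, 14]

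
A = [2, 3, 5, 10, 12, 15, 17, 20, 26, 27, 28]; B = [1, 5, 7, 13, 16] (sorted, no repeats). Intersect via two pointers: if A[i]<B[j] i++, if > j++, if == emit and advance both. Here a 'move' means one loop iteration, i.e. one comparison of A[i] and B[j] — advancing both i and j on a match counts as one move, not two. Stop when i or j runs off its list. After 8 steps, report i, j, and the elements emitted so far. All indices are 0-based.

[i=0,j=0] 2>1 → j++
[i=0,j=1] 2<5 → i++
[i=1,j=1] 3<5 → i++
[i=2,j=1] 5==5 emit → i++,j++
[i=3,j=2] 10>7 → j++
[i=3,j=3] 10<13 → i++
[i=4,j=3] 12<13 → i++
[i=5,j=3] 15>13 → j++

i=5, j=4, emitted=[5]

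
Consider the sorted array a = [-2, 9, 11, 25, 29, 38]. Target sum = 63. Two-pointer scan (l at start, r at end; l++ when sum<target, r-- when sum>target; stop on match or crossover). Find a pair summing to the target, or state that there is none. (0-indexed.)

[0,5] -2+38=36 <63 → l++
[1,5] 9+38=47 <63 → l++
[2,5] 11+38=49 <63 → l++
[3,5] 25+38=63 → found

(25, 38)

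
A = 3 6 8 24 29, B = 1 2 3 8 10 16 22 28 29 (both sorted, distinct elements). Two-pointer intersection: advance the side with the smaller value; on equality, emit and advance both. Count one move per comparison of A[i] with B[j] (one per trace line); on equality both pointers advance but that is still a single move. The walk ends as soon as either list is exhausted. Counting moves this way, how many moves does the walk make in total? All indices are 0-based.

[i=0,j=0] 3>1 → j++
[i=0,j=1] 3>2 → j++
[i=0,j=2] 3==3 emit → i++,j++
[i=1,j=3] 6<8 → i++
[i=2,j=3] 8==8 emit → i++,j++
[i=3,j=4] 24>10 → j++
[i=3,j=5] 24>16 → j++
[i=3,j=6] 24>22 → j++
[i=3,j=7] 24<28 → i++
[i=4,j=7] 29>28 → j++
[i=4,j=8] 29==29 emit → i++,j++

11 moves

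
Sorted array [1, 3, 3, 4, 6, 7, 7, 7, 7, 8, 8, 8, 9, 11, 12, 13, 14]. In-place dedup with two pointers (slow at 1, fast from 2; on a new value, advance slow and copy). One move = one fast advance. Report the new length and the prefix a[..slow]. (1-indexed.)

length 11; prefix = [1, 3, 4, 6, 7, 8, 9, 11, 12, 13, 14]

slow=1 fast=2: a[fast]=3≠a[slow]=1 write a[2]=3, slow++,fast++
slow=2 fast=3: a[fast]=3=a[slow] dup, fast++
slow=2 fast=4: a[fast]=4≠a[slow]=3 write a[3]=4, slow++,fast++
slow=3 fast=5: a[fast]=6≠a[slow]=4 write a[4]=6, slow++,fast++
slow=4 fast=6: a[fast]=7≠a[slow]=6 write a[5]=7, slow++,fast++
slow=5 fast=7: a[fast]=7=a[slow] dup, fast++
slow=5 fast=8: a[fast]=7=a[slow] dup, fast++
slow=5 fast=9: a[fast]=7=a[slow] dup, fast++
slow=5 fast=10: a[fast]=8≠a[slow]=7 write a[6]=8, slow++,fast++
slow=6 fast=11: a[fast]=8=a[slow] dup, fast++
slow=6 fast=12: a[fast]=8=a[slow] dup, fast++
slow=6 fast=13: a[fast]=9≠a[slow]=8 write a[7]=9, slow++,fast++
slow=7 fast=14: a[fast]=11≠a[slow]=9 write a[8]=11, slow++,fast++
slow=8 fast=15: a[fast]=12≠a[slow]=11 write a[9]=12, slow++,fast++
slow=9 fast=16: a[fast]=13≠a[slow]=12 write a[10]=13, slow++,fast++
slow=10 fast=17: a[fast]=14≠a[slow]=13 write a[11]=14, slow++,fast++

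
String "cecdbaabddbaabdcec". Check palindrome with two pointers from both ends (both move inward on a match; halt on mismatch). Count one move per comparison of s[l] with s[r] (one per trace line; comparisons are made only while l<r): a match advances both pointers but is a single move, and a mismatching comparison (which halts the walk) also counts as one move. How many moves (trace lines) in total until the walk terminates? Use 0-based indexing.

9 moves

[0,17] 'c'=='c' → l++,r--
[1,16] 'e'=='e' → l++,r--
[2,15] 'c'=='c' → l++,r--
[3,14] 'd'=='d' → l++,r--
[4,13] 'b'=='b' → l++,r--
[5,12] 'a'=='a' → l++,r--
[6,11] 'a'=='a' → l++,r--
[7,10] 'b'=='b' → l++,r--
[8,9] 'd'=='d' → l++,r--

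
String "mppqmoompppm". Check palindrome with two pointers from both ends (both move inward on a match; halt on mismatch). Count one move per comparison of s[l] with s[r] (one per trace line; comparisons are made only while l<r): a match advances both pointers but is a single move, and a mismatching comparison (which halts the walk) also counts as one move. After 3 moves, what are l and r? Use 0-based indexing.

l=0 r=11: 'm'=='m', l++,r--
l=1 r=10: 'p'=='p', l++,r--
l=2 r=9: 'p'=='p', l++,r--

l=3, r=8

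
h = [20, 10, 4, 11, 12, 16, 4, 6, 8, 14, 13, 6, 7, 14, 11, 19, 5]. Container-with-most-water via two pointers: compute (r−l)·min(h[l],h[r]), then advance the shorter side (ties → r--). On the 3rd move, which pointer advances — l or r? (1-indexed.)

r

[1,17] min(20,5)*16=80 best=80 * → r--
[1,16] min(20,19)*15=285 best=285 * → r--
[1,15] min(20,11)*14=154 best=285 → r--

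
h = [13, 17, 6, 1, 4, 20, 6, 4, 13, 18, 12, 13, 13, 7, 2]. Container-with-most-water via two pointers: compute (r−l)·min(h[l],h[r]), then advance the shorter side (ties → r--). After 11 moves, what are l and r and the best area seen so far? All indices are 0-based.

[0,14] min(13,2)*14=28 best=28 * → r--
[0,13] min(13,7)*13=91 best=91 * → r--
[0,12] min(13,13)*12=156 best=156 * → r--
[0,11] min(13,13)*11=143 best=156 → r--
[0,10] min(13,12)*10=120 best=156 → r--
[0,9] min(13,18)*9=117 best=156 → l++
[1,9] min(17,18)*8=136 best=156 → l++
[2,9] min(6,18)*7=42 best=156 → l++
[3,9] min(1,18)*6=6 best=156 → l++
[4,9] min(4,18)*5=20 best=156 → l++
[5,9] min(20,18)*4=72 best=156 → r--

l=5, r=8, best area=156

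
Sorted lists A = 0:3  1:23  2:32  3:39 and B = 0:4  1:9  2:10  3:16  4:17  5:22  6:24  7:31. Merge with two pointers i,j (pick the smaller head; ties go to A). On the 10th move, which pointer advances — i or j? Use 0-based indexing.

j

i=0 j=0: A[i]=3<=B[j]=4 take 3, i++
i=1 j=0: A[i]=23>B[j]=4 take 4, j++
i=1 j=1: A[i]=23>B[j]=9 take 9, j++
i=1 j=2: A[i]=23>B[j]=10 take 10, j++
i=1 j=3: A[i]=23>B[j]=16 take 16, j++
i=1 j=4: A[i]=23>B[j]=17 take 17, j++
i=1 j=5: A[i]=23>B[j]=22 take 22, j++
i=1 j=6: A[i]=23<=B[j]=24 take 23, i++
i=2 j=6: A[i]=32>B[j]=24 take 24, j++
i=2 j=7: A[i]=32>B[j]=31 take 31, j++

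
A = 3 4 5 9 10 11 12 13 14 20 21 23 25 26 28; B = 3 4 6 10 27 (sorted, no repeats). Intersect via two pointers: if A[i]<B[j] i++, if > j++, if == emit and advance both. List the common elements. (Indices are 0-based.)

[i=0,j=0] 3==3 emit → i++,j++
[i=1,j=1] 4==4 emit → i++,j++
[i=2,j=2] 5<6 → i++
[i=3,j=2] 9>6 → j++
[i=3,j=3] 9<10 → i++
[i=4,j=3] 10==10 emit → i++,j++
[i=5,j=4] 11<27 → i++
[i=6,j=4] 12<27 → i++
[i=7,j=4] 13<27 → i++
[i=8,j=4] 14<27 → i++
[i=9,j=4] 20<27 → i++
[i=10,j=4] 21<27 → i++
[i=11,j=4] 23<27 → i++
[i=12,j=4] 25<27 → i++
[i=13,j=4] 26<27 → i++
[i=14,j=4] 28>27 → j++

intersection = [3, 4, 10]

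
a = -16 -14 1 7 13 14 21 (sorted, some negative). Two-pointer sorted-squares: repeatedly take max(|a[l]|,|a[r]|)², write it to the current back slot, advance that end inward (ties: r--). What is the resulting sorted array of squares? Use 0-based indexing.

[1, 49, 169, 196, 196, 256, 441]

l=0 r=6: |-16|<=|21| out[6]=441, r--
l=0 r=5: |-16|>|14| out[5]=256, l++
l=1 r=5: |-14|<=|14| out[4]=196, r--
l=1 r=4: |-14|>|13| out[3]=196, l++
l=2 r=4: |1|<=|13| out[2]=169, r--
l=2 r=3: |1|<=|7| out[1]=49, r--
l=2 r=2: |1|<=|1| out[0]=1, r--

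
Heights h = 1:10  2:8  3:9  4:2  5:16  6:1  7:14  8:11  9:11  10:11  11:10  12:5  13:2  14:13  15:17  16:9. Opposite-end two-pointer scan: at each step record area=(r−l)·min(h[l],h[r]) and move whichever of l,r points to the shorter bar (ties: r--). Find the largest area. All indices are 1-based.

l=1 r=16: min(10,9)*15=135 best=135 *, r--
l=1 r=15: min(10,17)*14=140 best=140 *, l++
l=2 r=15: min(8,17)*13=104 best=140, l++
l=3 r=15: min(9,17)*12=108 best=140, l++
l=4 r=15: min(2,17)*11=22 best=140, l++
l=5 r=15: min(16,17)*10=160 best=160 *, l++
l=6 r=15: min(1,17)*9=9 best=160, l++
l=7 r=15: min(14,17)*8=112 best=160, l++
l=8 r=15: min(11,17)*7=77 best=160, l++
l=9 r=15: min(11,17)*6=66 best=160, l++
l=10 r=15: min(11,17)*5=55 best=160, l++
l=11 r=15: min(10,17)*4=40 best=160, l++
l=12 r=15: min(5,17)*3=15 best=160, l++
l=13 r=15: min(2,17)*2=4 best=160, l++
l=14 r=15: min(13,17)*1=13 best=160, l++

max area = 160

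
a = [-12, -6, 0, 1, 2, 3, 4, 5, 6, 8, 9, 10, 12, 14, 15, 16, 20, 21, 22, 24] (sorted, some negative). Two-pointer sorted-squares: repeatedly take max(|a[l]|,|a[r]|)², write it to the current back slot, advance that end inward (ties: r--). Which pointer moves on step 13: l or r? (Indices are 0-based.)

r

[0,19] |-12|<=|24| out[19]=576 → r--
[0,18] |-12|<=|22| out[18]=484 → r--
[0,17] |-12|<=|21| out[17]=441 → r--
[0,16] |-12|<=|20| out[16]=400 → r--
[0,15] |-12|<=|16| out[15]=256 → r--
[0,14] |-12|<=|15| out[14]=225 → r--
[0,13] |-12|<=|14| out[13]=196 → r--
[0,12] |-12|<=|12| out[12]=144 → r--
[0,11] |-12|>|10| out[11]=144 → l++
[1,11] |-6|<=|10| out[10]=100 → r--
[1,10] |-6|<=|9| out[9]=81 → r--
[1,9] |-6|<=|8| out[8]=64 → r--
[1,8] |-6|<=|6| out[7]=36 → r--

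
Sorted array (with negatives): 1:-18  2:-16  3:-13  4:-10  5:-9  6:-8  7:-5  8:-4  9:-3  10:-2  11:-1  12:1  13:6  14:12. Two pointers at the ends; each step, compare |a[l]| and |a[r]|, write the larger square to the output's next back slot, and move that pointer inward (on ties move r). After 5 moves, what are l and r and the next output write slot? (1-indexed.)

l=5, r=13, next write slot=9

[1,14] |-18|>|12| out[14]=324 → l++
[2,14] |-16|>|12| out[13]=256 → l++
[3,14] |-13|>|12| out[12]=169 → l++
[4,14] |-10|<=|12| out[11]=144 → r--
[4,13] |-10|>|6| out[10]=100 → l++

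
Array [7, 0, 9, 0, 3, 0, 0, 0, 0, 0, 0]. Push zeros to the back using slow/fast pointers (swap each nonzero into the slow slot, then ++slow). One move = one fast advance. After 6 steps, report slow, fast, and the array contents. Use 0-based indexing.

slow=3, fast=6, a=[7, 9, 3, 0, 0, 0, 0, 0, 0, 0, 0]

slow=0 fast=0: a[fast]=7≠0 swap→a[0]=7, slow++,fast++
slow=1 fast=1: a[fast]=0, fast++
slow=1 fast=2: a[fast]=9≠0 swap→a[1]=9, slow++,fast++
slow=2 fast=3: a[fast]=0, fast++
slow=2 fast=4: a[fast]=3≠0 swap→a[2]=3, slow++,fast++
slow=3 fast=5: a[fast]=0, fast++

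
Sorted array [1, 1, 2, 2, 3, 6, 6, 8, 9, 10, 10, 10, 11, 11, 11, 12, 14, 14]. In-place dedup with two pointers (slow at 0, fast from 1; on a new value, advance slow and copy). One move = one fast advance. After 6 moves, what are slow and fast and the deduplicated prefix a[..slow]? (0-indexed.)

slow=3, fast=7, prefix=[1, 2, 3, 6]

(s=0,f=1) a[fast]=1=a[slow] dup → fast++
(s=0,f=2) a[fast]=2≠a[slow]=1 write a[1]=2 → slow++,fast++
(s=1,f=3) a[fast]=2=a[slow] dup → fast++
(s=1,f=4) a[fast]=3≠a[slow]=2 write a[2]=3 → slow++,fast++
(s=2,f=5) a[fast]=6≠a[slow]=3 write a[3]=6 → slow++,fast++
(s=3,f=6) a[fast]=6=a[slow] dup → fast++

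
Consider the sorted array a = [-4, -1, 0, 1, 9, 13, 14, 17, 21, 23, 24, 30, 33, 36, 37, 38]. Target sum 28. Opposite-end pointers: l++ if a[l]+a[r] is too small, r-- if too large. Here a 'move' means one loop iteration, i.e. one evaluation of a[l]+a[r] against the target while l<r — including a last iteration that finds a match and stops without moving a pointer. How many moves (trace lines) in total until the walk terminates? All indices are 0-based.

15 moves

l=0 r=15: -4+38=34 >28, r--
l=0 r=14: -4+37=33 >28, r--
l=0 r=13: -4+36=32 >28, r--
l=0 r=12: -4+33=29 >28, r--
l=0 r=11: -4+30=26 <28, l++
l=1 r=11: -1+30=29 >28, r--
l=1 r=10: -1+24=23 <28, l++
l=2 r=10: 0+24=24 <28, l++
l=3 r=10: 1+24=25 <28, l++
l=4 r=10: 9+24=33 >28, r--
l=4 r=9: 9+23=32 >28, r--
l=4 r=8: 9+21=30 >28, r--
l=4 r=7: 9+17=26 <28, l++
l=5 r=7: 13+17=30 >28, r--
l=5 r=6: 13+14=27 <28, l++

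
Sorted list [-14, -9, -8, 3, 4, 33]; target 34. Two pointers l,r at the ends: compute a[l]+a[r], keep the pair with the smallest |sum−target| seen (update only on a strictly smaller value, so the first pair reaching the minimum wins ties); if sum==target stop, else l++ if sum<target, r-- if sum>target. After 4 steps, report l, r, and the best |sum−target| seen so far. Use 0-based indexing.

l=3, r=4, best |Δ|=2

[0,5] -14+33=19 d=15 * → l++
[1,5] -9+33=24 d=10 * → l++
[2,5] -8+33=25 d=9 * → l++
[3,5] 3+33=36 d=2 * → r--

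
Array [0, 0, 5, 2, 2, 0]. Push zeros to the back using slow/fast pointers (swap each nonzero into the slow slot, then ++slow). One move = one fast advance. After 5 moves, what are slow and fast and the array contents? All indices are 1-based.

(s=1,f=1) a[fast]=0 → fast++
(s=1,f=2) a[fast]=0 → fast++
(s=1,f=3) a[fast]=5≠0 swap→a[1]=5 → slow++,fast++
(s=2,f=4) a[fast]=2≠0 swap→a[2]=2 → slow++,fast++
(s=3,f=5) a[fast]=2≠0 swap→a[3]=2 → slow++,fast++

slow=4, fast=6, a=[5, 2, 2, 0, 0, 0]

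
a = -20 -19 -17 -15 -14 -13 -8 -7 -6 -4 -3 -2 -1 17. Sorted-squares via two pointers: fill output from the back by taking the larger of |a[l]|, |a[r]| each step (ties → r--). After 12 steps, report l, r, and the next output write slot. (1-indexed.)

[1,14] |-20|>|17| out[14]=400 → l++
[2,14] |-19|>|17| out[13]=361 → l++
[3,14] |-17|<=|17| out[12]=289 → r--
[3,13] |-17|>|-1| out[11]=289 → l++
[4,13] |-15|>|-1| out[10]=225 → l++
[5,13] |-14|>|-1| out[9]=196 → l++
[6,13] |-13|>|-1| out[8]=169 → l++
[7,13] |-8|>|-1| out[7]=64 → l++
[8,13] |-7|>|-1| out[6]=49 → l++
[9,13] |-6|>|-1| out[5]=36 → l++
[10,13] |-4|>|-1| out[4]=16 → l++
[11,13] |-3|>|-1| out[3]=9 → l++

l=12, r=13, next write slot=2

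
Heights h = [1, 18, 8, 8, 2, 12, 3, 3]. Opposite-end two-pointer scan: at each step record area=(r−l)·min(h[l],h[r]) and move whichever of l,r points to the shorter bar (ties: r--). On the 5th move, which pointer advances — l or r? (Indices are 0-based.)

r

[0,7] min(1,3)*7=7 best=7 * → l++
[1,7] min(18,3)*6=18 best=18 * → r--
[1,6] min(18,3)*5=15 best=18 → r--
[1,5] min(18,12)*4=48 best=48 * → r--
[1,4] min(18,2)*3=6 best=48 → r--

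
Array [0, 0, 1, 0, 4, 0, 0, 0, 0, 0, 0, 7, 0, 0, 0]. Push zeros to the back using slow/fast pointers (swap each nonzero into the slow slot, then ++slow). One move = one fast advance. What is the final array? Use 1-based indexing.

[1, 4, 7, 0, 0, 0, 0, 0, 0, 0, 0, 0, 0, 0, 0]

slow=1 fast=1: a[fast]=0, fast++
slow=1 fast=2: a[fast]=0, fast++
slow=1 fast=3: a[fast]=1≠0 swap→a[1]=1, slow++,fast++
slow=2 fast=4: a[fast]=0, fast++
slow=2 fast=5: a[fast]=4≠0 swap→a[2]=4, slow++,fast++
slow=3 fast=6: a[fast]=0, fast++
slow=3 fast=7: a[fast]=0, fast++
slow=3 fast=8: a[fast]=0, fast++
slow=3 fast=9: a[fast]=0, fast++
slow=3 fast=10: a[fast]=0, fast++
slow=3 fast=11: a[fast]=0, fast++
slow=3 fast=12: a[fast]=7≠0 swap→a[3]=7, slow++,fast++
slow=4 fast=13: a[fast]=0, fast++
slow=4 fast=14: a[fast]=0, fast++
slow=4 fast=15: a[fast]=0, fast++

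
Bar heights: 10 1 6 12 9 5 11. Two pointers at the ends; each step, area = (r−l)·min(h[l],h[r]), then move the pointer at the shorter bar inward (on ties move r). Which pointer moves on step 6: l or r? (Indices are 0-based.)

r

[0,6] min(10,11)*6=60 best=60 * → l++
[1,6] min(1,11)*5=5 best=60 → l++
[2,6] min(6,11)*4=24 best=60 → l++
[3,6] min(12,11)*3=33 best=60 → r--
[3,5] min(12,5)*2=10 best=60 → r--
[3,4] min(12,9)*1=9 best=60 → r--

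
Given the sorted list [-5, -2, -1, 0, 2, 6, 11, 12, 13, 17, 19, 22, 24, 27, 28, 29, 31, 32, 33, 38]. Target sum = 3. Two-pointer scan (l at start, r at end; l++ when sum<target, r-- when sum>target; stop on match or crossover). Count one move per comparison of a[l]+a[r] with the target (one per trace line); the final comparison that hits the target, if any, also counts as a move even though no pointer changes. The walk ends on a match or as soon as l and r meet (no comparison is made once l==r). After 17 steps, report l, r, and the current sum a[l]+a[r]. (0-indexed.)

l=0 r=19: -5+38=33 >3, r--
l=0 r=18: -5+33=28 >3, r--
l=0 r=17: -5+32=27 >3, r--
l=0 r=16: -5+31=26 >3, r--
l=0 r=15: -5+29=24 >3, r--
l=0 r=14: -5+28=23 >3, r--
l=0 r=13: -5+27=22 >3, r--
l=0 r=12: -5+24=19 >3, r--
l=0 r=11: -5+22=17 >3, r--
l=0 r=10: -5+19=14 >3, r--
l=0 r=9: -5+17=12 >3, r--
l=0 r=8: -5+13=8 >3, r--
l=0 r=7: -5+12=7 >3, r--
l=0 r=6: -5+11=6 >3, r--
l=0 r=5: -5+6=1 <3, l++
l=1 r=5: -2+6=4 >3, r--
l=1 r=4: -2+2=0 <3, l++

l=2, r=4, sum=1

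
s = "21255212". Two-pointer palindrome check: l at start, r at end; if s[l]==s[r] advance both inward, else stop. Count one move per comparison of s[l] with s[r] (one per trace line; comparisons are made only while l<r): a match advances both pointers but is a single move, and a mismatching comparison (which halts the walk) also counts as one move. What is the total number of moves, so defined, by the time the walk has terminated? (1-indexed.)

4 moves

l=1 r=8: '2'=='2', l++,r--
l=2 r=7: '1'=='1', l++,r--
l=3 r=6: '2'=='2', l++,r--
l=4 r=5: '5'=='5', l++,r--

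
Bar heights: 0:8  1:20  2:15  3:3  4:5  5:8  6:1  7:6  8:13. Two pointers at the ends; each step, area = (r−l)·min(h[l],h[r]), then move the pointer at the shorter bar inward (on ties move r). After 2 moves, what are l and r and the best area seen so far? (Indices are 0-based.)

l=0 r=8: min(8,13)*8=64 best=64 *, l++
l=1 r=8: min(20,13)*7=91 best=91 *, r--

l=1, r=7, best area=91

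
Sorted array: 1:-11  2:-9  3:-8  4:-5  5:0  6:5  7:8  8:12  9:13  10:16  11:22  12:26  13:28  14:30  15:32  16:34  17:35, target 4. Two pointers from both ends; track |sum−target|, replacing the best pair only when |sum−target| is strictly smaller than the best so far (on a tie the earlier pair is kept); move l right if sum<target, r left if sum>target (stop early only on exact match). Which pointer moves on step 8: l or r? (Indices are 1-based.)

r

l=1 r=17: -11+35=24 d=20 *, r--
l=1 r=16: -11+34=23 d=19 *, r--
l=1 r=15: -11+32=21 d=17 *, r--
l=1 r=14: -11+30=19 d=15 *, r--
l=1 r=13: -11+28=17 d=13 *, r--
l=1 r=12: -11+26=15 d=11 *, r--
l=1 r=11: -11+22=11 d=7 *, r--
l=1 r=10: -11+16=5 d=1 *, r--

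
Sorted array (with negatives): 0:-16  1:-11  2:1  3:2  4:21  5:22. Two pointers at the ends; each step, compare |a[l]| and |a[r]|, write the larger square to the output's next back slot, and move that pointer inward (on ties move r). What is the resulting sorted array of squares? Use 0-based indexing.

l=0 r=5: |-16|<=|22| out[5]=484, r--
l=0 r=4: |-16|<=|21| out[4]=441, r--
l=0 r=3: |-16|>|2| out[3]=256, l++
l=1 r=3: |-11|>|2| out[2]=121, l++
l=2 r=3: |1|<=|2| out[1]=4, r--
l=2 r=2: |1|<=|1| out[0]=1, r--

[1, 4, 121, 256, 441, 484]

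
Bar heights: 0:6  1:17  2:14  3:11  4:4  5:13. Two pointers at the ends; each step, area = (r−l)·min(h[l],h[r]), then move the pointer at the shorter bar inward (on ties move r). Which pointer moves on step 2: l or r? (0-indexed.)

[0,5] min(6,13)*5=30 best=30 * → l++
[1,5] min(17,13)*4=52 best=52 * → r--

r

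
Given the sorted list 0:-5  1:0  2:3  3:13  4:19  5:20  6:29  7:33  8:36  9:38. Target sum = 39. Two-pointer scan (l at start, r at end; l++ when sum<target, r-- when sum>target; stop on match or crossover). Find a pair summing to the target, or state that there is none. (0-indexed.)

(3, 36)

l=0 r=9: -5+38=33 <39, l++
l=1 r=9: 0+38=38 <39, l++
l=2 r=9: 3+38=41 >39, r--
l=2 r=8: 3+36=39, found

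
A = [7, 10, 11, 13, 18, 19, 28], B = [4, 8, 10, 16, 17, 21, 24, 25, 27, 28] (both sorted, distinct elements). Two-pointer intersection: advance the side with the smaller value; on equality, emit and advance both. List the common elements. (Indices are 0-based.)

i=0 j=0: 7>4, j++
i=0 j=1: 7<8, i++
i=1 j=1: 10>8, j++
i=1 j=2: 10==10 emit, i++,j++
i=2 j=3: 11<16, i++
i=3 j=3: 13<16, i++
i=4 j=3: 18>16, j++
i=4 j=4: 18>17, j++
i=4 j=5: 18<21, i++
i=5 j=5: 19<21, i++
i=6 j=5: 28>21, j++
i=6 j=6: 28>24, j++
i=6 j=7: 28>25, j++
i=6 j=8: 28>27, j++
i=6 j=9: 28==28 emit, i++,j++

intersection = [10, 28]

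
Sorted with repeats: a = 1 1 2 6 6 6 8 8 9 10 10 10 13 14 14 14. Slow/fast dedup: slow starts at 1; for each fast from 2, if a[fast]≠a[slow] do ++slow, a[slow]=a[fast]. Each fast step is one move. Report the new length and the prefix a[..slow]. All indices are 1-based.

length 8; prefix = [1, 2, 6, 8, 9, 10, 13, 14]

slow=1 fast=2: a[fast]=1=a[slow] dup, fast++
slow=1 fast=3: a[fast]=2≠a[slow]=1 write a[2]=2, slow++,fast++
slow=2 fast=4: a[fast]=6≠a[slow]=2 write a[3]=6, slow++,fast++
slow=3 fast=5: a[fast]=6=a[slow] dup, fast++
slow=3 fast=6: a[fast]=6=a[slow] dup, fast++
slow=3 fast=7: a[fast]=8≠a[slow]=6 write a[4]=8, slow++,fast++
slow=4 fast=8: a[fast]=8=a[slow] dup, fast++
slow=4 fast=9: a[fast]=9≠a[slow]=8 write a[5]=9, slow++,fast++
slow=5 fast=10: a[fast]=10≠a[slow]=9 write a[6]=10, slow++,fast++
slow=6 fast=11: a[fast]=10=a[slow] dup, fast++
slow=6 fast=12: a[fast]=10=a[slow] dup, fast++
slow=6 fast=13: a[fast]=13≠a[slow]=10 write a[7]=13, slow++,fast++
slow=7 fast=14: a[fast]=14≠a[slow]=13 write a[8]=14, slow++,fast++
slow=8 fast=15: a[fast]=14=a[slow] dup, fast++
slow=8 fast=16: a[fast]=14=a[slow] dup, fast++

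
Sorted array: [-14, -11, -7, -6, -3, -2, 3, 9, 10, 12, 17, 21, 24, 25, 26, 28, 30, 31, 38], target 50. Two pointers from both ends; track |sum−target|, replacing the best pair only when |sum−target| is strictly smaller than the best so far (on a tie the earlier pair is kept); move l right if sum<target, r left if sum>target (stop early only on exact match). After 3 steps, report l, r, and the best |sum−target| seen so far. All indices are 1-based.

l=4, r=19, best |Δ|=19

[1,19] -14+38=24 d=26 * → l++
[2,19] -11+38=27 d=23 * → l++
[3,19] -7+38=31 d=19 * → l++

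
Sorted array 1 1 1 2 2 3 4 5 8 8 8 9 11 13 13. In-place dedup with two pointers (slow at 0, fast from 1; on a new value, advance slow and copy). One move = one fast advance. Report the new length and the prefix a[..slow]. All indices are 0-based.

slow=0 fast=1: a[fast]=1=a[slow] dup, fast++
slow=0 fast=2: a[fast]=1=a[slow] dup, fast++
slow=0 fast=3: a[fast]=2≠a[slow]=1 write a[1]=2, slow++,fast++
slow=1 fast=4: a[fast]=2=a[slow] dup, fast++
slow=1 fast=5: a[fast]=3≠a[slow]=2 write a[2]=3, slow++,fast++
slow=2 fast=6: a[fast]=4≠a[slow]=3 write a[3]=4, slow++,fast++
slow=3 fast=7: a[fast]=5≠a[slow]=4 write a[4]=5, slow++,fast++
slow=4 fast=8: a[fast]=8≠a[slow]=5 write a[5]=8, slow++,fast++
slow=5 fast=9: a[fast]=8=a[slow] dup, fast++
slow=5 fast=10: a[fast]=8=a[slow] dup, fast++
slow=5 fast=11: a[fast]=9≠a[slow]=8 write a[6]=9, slow++,fast++
slow=6 fast=12: a[fast]=11≠a[slow]=9 write a[7]=11, slow++,fast++
slow=7 fast=13: a[fast]=13≠a[slow]=11 write a[8]=13, slow++,fast++
slow=8 fast=14: a[fast]=13=a[slow] dup, fast++

length 9; prefix = [1, 2, 3, 4, 5, 8, 9, 11, 13]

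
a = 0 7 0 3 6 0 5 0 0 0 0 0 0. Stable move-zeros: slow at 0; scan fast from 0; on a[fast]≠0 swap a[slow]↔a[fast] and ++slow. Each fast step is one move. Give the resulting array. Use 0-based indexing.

[7, 3, 6, 5, 0, 0, 0, 0, 0, 0, 0, 0, 0]

slow=0 fast=0: a[fast]=0, fast++
slow=0 fast=1: a[fast]=7≠0 swap→a[0]=7, slow++,fast++
slow=1 fast=2: a[fast]=0, fast++
slow=1 fast=3: a[fast]=3≠0 swap→a[1]=3, slow++,fast++
slow=2 fast=4: a[fast]=6≠0 swap→a[2]=6, slow++,fast++
slow=3 fast=5: a[fast]=0, fast++
slow=3 fast=6: a[fast]=5≠0 swap→a[3]=5, slow++,fast++
slow=4 fast=7: a[fast]=0, fast++
slow=4 fast=8: a[fast]=0, fast++
slow=4 fast=9: a[fast]=0, fast++
slow=4 fast=10: a[fast]=0, fast++
slow=4 fast=11: a[fast]=0, fast++
slow=4 fast=12: a[fast]=0, fast++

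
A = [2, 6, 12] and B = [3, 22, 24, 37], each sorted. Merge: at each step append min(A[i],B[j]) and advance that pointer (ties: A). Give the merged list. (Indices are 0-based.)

[i=0,j=0] A[i]=2<=B[j]=3 take 2 → i++
[i=1,j=0] A[i]=6>B[j]=3 take 3 → j++
[i=1,j=1] A[i]=6<=B[j]=22 take 6 → i++
[i=2,j=1] A[i]=12<=B[j]=22 take 12 → i++
[i=3,j=1] A done, take B[j]=22 → j++
[i=3,j=2] A done, take B[j]=24 → j++
[i=3,j=3] A done, take B[j]=37 → j++

[2, 3, 6, 12, 22, 24, 37]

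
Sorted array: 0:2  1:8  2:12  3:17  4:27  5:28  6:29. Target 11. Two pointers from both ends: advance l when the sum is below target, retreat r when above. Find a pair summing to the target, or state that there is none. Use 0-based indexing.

no pair

[0,6] 2+29=31 >11 → r--
[0,5] 2+28=30 >11 → r--
[0,4] 2+27=29 >11 → r--
[0,3] 2+17=19 >11 → r--
[0,2] 2+12=14 >11 → r--
[0,1] 2+8=10 <11 → l++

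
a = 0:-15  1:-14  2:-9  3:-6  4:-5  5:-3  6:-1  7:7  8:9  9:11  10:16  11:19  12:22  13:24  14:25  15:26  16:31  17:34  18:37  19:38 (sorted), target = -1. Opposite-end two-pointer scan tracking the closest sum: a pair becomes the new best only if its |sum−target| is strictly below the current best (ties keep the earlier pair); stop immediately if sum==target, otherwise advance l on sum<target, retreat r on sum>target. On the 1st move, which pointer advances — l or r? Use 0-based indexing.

r

l=0 r=19: -15+38=23 d=24 *, r--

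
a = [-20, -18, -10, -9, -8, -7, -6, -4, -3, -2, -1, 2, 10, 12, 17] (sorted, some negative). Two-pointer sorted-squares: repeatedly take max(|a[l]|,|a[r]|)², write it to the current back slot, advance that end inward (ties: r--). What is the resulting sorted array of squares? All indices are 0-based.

l=0 r=14: |-20|>|17| out[14]=400, l++
l=1 r=14: |-18|>|17| out[13]=324, l++
l=2 r=14: |-10|<=|17| out[12]=289, r--
l=2 r=13: |-10|<=|12| out[11]=144, r--
l=2 r=12: |-10|<=|10| out[10]=100, r--
l=2 r=11: |-10|>|2| out[9]=100, l++
l=3 r=11: |-9|>|2| out[8]=81, l++
l=4 r=11: |-8|>|2| out[7]=64, l++
l=5 r=11: |-7|>|2| out[6]=49, l++
l=6 r=11: |-6|>|2| out[5]=36, l++
l=7 r=11: |-4|>|2| out[4]=16, l++
l=8 r=11: |-3|>|2| out[3]=9, l++
l=9 r=11: |-2|<=|2| out[2]=4, r--
l=9 r=10: |-2|>|-1| out[1]=4, l++
l=10 r=10: |-1|<=|-1| out[0]=1, r--

[1, 4, 4, 9, 16, 36, 49, 64, 81, 100, 100, 144, 289, 324, 400]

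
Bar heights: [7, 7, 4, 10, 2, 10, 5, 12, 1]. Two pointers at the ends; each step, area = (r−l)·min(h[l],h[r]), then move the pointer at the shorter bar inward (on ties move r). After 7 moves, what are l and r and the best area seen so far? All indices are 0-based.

l=0 r=8: min(7,1)*8=8 best=8 *, r--
l=0 r=7: min(7,12)*7=49 best=49 *, l++
l=1 r=7: min(7,12)*6=42 best=49, l++
l=2 r=7: min(4,12)*5=20 best=49, l++
l=3 r=7: min(10,12)*4=40 best=49, l++
l=4 r=7: min(2,12)*3=6 best=49, l++
l=5 r=7: min(10,12)*2=20 best=49, l++

l=6, r=7, best area=49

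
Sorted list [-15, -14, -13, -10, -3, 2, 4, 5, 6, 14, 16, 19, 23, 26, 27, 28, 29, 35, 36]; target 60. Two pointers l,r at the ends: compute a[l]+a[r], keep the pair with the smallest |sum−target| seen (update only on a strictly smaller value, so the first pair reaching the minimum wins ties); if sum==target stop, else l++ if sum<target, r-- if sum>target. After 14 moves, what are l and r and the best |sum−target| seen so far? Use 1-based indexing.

l=14, r=18, best |Δ|=1

[1,19] -15+36=21 d=39 * → l++
[2,19] -14+36=22 d=38 * → l++
[3,19] -13+36=23 d=37 * → l++
[4,19] -10+36=26 d=34 * → l++
[5,19] -3+36=33 d=27 * → l++
[6,19] 2+36=38 d=22 * → l++
[7,19] 4+36=40 d=20 * → l++
[8,19] 5+36=41 d=19 * → l++
[9,19] 6+36=42 d=18 * → l++
[10,19] 14+36=50 d=10 * → l++
[11,19] 16+36=52 d=8 * → l++
[12,19] 19+36=55 d=5 * → l++
[13,19] 23+36=59 d=1 * → l++
[14,19] 26+36=62 d=2 → r--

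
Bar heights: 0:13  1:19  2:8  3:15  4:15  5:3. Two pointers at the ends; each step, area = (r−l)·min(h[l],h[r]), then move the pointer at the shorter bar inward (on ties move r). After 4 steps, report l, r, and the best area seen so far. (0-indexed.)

l=0 r=5: min(13,3)*5=15 best=15 *, r--
l=0 r=4: min(13,15)*4=52 best=52 *, l++
l=1 r=4: min(19,15)*3=45 best=52, r--
l=1 r=3: min(19,15)*2=30 best=52, r--

l=1, r=2, best area=52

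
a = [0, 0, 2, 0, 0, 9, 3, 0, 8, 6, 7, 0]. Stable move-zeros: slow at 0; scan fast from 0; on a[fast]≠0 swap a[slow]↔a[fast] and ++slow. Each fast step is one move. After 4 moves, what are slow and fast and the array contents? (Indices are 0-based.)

(s=0,f=0) a[fast]=0 → fast++
(s=0,f=1) a[fast]=0 → fast++
(s=0,f=2) a[fast]=2≠0 swap→a[0]=2 → slow++,fast++
(s=1,f=3) a[fast]=0 → fast++

slow=1, fast=4, a=[2, 0, 0, 0, 0, 9, 3, 0, 8, 6, 7, 0]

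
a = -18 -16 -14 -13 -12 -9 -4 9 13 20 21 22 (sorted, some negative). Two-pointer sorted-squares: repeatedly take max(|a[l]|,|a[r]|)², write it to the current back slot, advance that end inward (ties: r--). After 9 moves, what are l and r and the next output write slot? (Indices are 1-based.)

l=1 r=12: |-18|<=|22| out[12]=484, r--
l=1 r=11: |-18|<=|21| out[11]=441, r--
l=1 r=10: |-18|<=|20| out[10]=400, r--
l=1 r=9: |-18|>|13| out[9]=324, l++
l=2 r=9: |-16|>|13| out[8]=256, l++
l=3 r=9: |-14|>|13| out[7]=196, l++
l=4 r=9: |-13|<=|13| out[6]=169, r--
l=4 r=8: |-13|>|9| out[5]=169, l++
l=5 r=8: |-12|>|9| out[4]=144, l++

l=6, r=8, next write slot=3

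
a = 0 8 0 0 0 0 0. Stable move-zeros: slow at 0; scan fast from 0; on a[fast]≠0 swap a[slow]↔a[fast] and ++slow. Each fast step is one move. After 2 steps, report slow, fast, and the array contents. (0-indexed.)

(s=0,f=0) a[fast]=0 → fast++
(s=0,f=1) a[fast]=8≠0 swap→a[0]=8 → slow++,fast++

slow=1, fast=2, a=[8, 0, 0, 0, 0, 0, 0]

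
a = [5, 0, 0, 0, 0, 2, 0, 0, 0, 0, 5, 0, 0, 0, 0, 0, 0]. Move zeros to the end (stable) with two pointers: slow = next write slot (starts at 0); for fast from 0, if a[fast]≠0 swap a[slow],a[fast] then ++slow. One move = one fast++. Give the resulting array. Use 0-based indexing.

[5, 2, 5, 0, 0, 0, 0, 0, 0, 0, 0, 0, 0, 0, 0, 0, 0]

(s=0,f=0) a[fast]=5≠0 swap→a[0]=5 → slow++,fast++
(s=1,f=1) a[fast]=0 → fast++
(s=1,f=2) a[fast]=0 → fast++
(s=1,f=3) a[fast]=0 → fast++
(s=1,f=4) a[fast]=0 → fast++
(s=1,f=5) a[fast]=2≠0 swap→a[1]=2 → slow++,fast++
(s=2,f=6) a[fast]=0 → fast++
(s=2,f=7) a[fast]=0 → fast++
(s=2,f=8) a[fast]=0 → fast++
(s=2,f=9) a[fast]=0 → fast++
(s=2,f=10) a[fast]=5≠0 swap→a[2]=5 → slow++,fast++
(s=3,f=11) a[fast]=0 → fast++
(s=3,f=12) a[fast]=0 → fast++
(s=3,f=13) a[fast]=0 → fast++
(s=3,f=14) a[fast]=0 → fast++
(s=3,f=15) a[fast]=0 → fast++
(s=3,f=16) a[fast]=0 → fast++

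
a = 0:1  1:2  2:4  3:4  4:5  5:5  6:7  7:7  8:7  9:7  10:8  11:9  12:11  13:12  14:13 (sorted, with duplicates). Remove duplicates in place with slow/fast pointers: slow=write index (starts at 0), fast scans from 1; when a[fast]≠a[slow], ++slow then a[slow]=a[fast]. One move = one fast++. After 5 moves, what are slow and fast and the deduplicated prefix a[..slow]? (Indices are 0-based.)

slow=3, fast=6, prefix=[1, 2, 4, 5]

(s=0,f=1) a[fast]=2≠a[slow]=1 write a[1]=2 → slow++,fast++
(s=1,f=2) a[fast]=4≠a[slow]=2 write a[2]=4 → slow++,fast++
(s=2,f=3) a[fast]=4=a[slow] dup → fast++
(s=2,f=4) a[fast]=5≠a[slow]=4 write a[3]=5 → slow++,fast++
(s=3,f=5) a[fast]=5=a[slow] dup → fast++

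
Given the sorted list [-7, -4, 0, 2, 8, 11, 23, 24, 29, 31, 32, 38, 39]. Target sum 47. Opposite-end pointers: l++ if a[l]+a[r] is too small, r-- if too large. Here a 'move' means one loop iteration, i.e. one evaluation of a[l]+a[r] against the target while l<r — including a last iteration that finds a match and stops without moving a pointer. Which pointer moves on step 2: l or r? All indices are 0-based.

l

[0,12] -7+39=32 <47 → l++
[1,12] -4+39=35 <47 → l++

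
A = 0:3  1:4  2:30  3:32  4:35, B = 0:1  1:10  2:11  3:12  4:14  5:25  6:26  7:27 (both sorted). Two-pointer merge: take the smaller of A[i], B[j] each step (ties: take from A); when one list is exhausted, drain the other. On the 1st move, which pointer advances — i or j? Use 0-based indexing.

i=0 j=0: A[i]=3>B[j]=1 take 1, j++

j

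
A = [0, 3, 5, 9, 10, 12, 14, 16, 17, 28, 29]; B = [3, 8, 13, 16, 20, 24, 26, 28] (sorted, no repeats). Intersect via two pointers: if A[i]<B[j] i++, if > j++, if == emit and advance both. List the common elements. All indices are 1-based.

[i=1,j=1] 0<3 → i++
[i=2,j=1] 3==3 emit → i++,j++
[i=3,j=2] 5<8 → i++
[i=4,j=2] 9>8 → j++
[i=4,j=3] 9<13 → i++
[i=5,j=3] 10<13 → i++
[i=6,j=3] 12<13 → i++
[i=7,j=3] 14>13 → j++
[i=7,j=4] 14<16 → i++
[i=8,j=4] 16==16 emit → i++,j++
[i=9,j=5] 17<20 → i++
[i=10,j=5] 28>20 → j++
[i=10,j=6] 28>24 → j++
[i=10,j=7] 28>26 → j++
[i=10,j=8] 28==28 emit → i++,j++

intersection = [3, 16, 28]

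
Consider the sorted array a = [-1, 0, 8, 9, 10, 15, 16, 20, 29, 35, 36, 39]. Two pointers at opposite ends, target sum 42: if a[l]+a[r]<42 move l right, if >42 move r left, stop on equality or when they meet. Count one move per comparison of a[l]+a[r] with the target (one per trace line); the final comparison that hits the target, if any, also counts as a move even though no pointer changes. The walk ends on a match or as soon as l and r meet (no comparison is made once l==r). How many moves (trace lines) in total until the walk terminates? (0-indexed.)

[0,11] -1+39=38 <42 → l++
[1,11] 0+39=39 <42 → l++
[2,11] 8+39=47 >42 → r--
[2,10] 8+36=44 >42 → r--
[2,9] 8+35=43 >42 → r--
[2,8] 8+29=37 <42 → l++
[3,8] 9+29=38 <42 → l++
[4,8] 10+29=39 <42 → l++
[5,8] 15+29=44 >42 → r--
[5,7] 15+20=35 <42 → l++
[6,7] 16+20=36 <42 → l++

11 moves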